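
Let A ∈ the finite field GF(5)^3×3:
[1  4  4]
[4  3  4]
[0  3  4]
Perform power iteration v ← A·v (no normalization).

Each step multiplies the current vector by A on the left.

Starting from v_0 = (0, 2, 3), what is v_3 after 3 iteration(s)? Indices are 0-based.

v_0 = (0, 2, 3).
v_1 = A·v_0 = (0, 3, 3).
v_2 = A·v_1 = (4, 1, 1).
v_3 = A·v_2 = (2, 3, 2).

v_3 = (2, 3, 2)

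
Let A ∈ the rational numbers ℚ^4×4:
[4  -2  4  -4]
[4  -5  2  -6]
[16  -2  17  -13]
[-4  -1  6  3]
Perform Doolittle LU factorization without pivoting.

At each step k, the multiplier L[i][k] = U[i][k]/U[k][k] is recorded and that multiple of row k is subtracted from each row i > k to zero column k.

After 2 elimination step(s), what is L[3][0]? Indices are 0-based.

Step 1: pivot at (0,0) is 4.
  row1 ← row1 − (1)·row0  ⇒  L[1][0]=1, U row1=(0, -3, -2, -2)
  row2 ← row2 − (4)·row0  ⇒  L[2][0]=4, U row2=(0, 6, 1, 3)
  row3 ← row3 − (-1)·row0  ⇒  L[3][0]=-1, U row3=(0, -3, 10, -1)
Step 2: pivot at (1,1) is -3.
  row2 ← row2 − (-2)·row1  ⇒  L[2][1]=-2, U row2=(0, 0, -3, -1)
  row3 ← row3 − (1)·row1  ⇒  L[3][1]=1, U row3=(0, 0, 12, 1)

L[3][0] = -1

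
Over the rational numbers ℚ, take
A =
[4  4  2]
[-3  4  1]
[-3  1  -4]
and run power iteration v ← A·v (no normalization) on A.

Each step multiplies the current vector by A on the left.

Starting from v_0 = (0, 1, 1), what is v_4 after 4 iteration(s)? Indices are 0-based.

v_0 = (0, 1, 1).
v_1 = A·v_0 = (6, 5, -3).
v_2 = A·v_1 = (38, -1, -1).
v_3 = A·v_2 = (146, -119, -111).
v_4 = A·v_3 = (-114, -1025, -113).

v_4 = (-114, -1025, -113)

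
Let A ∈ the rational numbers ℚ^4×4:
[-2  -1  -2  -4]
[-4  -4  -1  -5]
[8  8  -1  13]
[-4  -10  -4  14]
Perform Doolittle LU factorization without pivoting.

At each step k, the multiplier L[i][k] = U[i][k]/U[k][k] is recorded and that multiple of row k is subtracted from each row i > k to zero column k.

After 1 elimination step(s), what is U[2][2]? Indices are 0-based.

U[2][2] = -9

Step 1: pivot at (0,0) is -2.
  row1 ← row1 − (2)·row0  ⇒  L[1][0]=2, U row1=(0, -2, 3, 3)
  row2 ← row2 − (-4)·row0  ⇒  L[2][0]=-4, U row2=(0, 4, -9, -3)
  row3 ← row3 − (2)·row0  ⇒  L[3][0]=2, U row3=(0, -8, 0, 22)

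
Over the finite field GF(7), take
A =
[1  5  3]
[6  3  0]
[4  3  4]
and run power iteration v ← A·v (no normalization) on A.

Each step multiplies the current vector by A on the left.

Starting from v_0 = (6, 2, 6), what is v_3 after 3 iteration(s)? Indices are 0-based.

v_0 = (6, 2, 6).
v_1 = A·v_0 = (6, 0, 5).
v_2 = A·v_1 = (0, 1, 2).
v_3 = A·v_2 = (4, 3, 4).

v_3 = (4, 3, 4)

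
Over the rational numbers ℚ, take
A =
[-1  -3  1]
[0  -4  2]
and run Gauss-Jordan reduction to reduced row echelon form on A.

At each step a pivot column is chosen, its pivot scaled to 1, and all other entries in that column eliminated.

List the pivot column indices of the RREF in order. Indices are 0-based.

pivot(0,0)=-1: scale R0 → (1, 3, -1)
pivot(1,1)=-4: scale R1 → (0, 1, -1/2)
  clear (0,1): R0 −= (3)R1 → (1, 0, 1/2)

pivot columns: 0, 1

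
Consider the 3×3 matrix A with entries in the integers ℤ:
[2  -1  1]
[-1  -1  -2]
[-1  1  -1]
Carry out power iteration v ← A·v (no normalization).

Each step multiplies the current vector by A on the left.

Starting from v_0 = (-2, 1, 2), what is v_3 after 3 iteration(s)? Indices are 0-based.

v_0 = (-2, 1, 2).
v_1 = A·v_0 = (-3, -3, 1).
v_2 = A·v_1 = (-2, 4, -1).
v_3 = A·v_2 = (-9, 0, 7).

v_3 = (-9, 0, 7)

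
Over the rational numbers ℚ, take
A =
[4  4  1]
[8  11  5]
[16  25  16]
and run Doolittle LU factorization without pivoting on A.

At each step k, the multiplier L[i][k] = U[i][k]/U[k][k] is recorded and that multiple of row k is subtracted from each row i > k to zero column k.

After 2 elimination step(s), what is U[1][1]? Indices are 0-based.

U[1][1] = 3

Step 1: pivot at (0,0) is 4.
  row1 ← row1 − (2)·row0  ⇒  L[1][0]=2, U row1=(0, 3, 3)
  row2 ← row2 − (4)·row0  ⇒  L[2][0]=4, U row2=(0, 9, 12)
Step 2: pivot at (1,1) is 3.
  row2 ← row2 − (3)·row1  ⇒  L[2][1]=3, U row2=(0, 0, 3)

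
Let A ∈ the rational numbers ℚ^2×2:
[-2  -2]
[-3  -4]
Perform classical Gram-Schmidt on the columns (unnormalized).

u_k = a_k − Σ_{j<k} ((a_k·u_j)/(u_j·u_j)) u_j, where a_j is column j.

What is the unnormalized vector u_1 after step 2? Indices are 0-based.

u_1 = (6/13, -4/13)

Step 1: u_0 = a_0 = (-2, -3).
Step 2: u_1 = a_1 − (16/13)·u_0 = (6/13, -4/13).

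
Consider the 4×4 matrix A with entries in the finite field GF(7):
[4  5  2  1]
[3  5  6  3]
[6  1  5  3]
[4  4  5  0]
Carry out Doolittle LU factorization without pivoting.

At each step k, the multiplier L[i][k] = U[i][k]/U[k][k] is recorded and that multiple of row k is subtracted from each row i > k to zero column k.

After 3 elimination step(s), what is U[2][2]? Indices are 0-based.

[col 0] pivot 4
  R1 -= 6*R0 → (0, 3, 1, 4)  (L[1][0] := 6)
  R2 -= 5*R0 → (0, 4, 2, 5)  (L[2][0] := 5)
  R3 -= 1*R0 → (0, 6, 3, 6)  (L[3][0] := 1)
[col 1] pivot 3
  R2 -= 6*R1 → (0, 0, 3, 2)  (L[2][1] := 6)
  R3 -= 2*R1 → (0, 0, 1, 5)  (L[3][1] := 2)
[col 2] pivot 3
  R3 -= 5*R2 → (0, 0, 0, 2)  (L[3][2] := 5)

U[2][2] = 3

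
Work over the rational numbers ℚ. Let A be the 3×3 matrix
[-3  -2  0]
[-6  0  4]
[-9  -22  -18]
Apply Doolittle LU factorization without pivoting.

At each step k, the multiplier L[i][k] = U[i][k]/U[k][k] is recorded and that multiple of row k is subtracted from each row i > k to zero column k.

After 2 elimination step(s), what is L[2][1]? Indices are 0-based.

L[2][1] = -4

Step 1: pivot at (0,0) is -3.
  row1 ← row1 − (2)·row0  ⇒  L[1][0]=2, U row1=(0, 4, 4)
  row2 ← row2 − (3)·row0  ⇒  L[2][0]=3, U row2=(0, -16, -18)
Step 2: pivot at (1,1) is 4.
  row2 ← row2 − (-4)·row1  ⇒  L[2][1]=-4, U row2=(0, 0, -2)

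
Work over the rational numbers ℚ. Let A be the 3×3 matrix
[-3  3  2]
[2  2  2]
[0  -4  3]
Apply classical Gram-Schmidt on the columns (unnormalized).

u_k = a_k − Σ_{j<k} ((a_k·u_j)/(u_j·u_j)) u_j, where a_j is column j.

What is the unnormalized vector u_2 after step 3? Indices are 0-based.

u_2 = (19/11, 57/22, 57/22)

Step 1: u_0 = a_0 = (-3, 2, 0).
Step 2: u_1 = a_1 − (-5/13)·u_0 = (24/13, 36/13, -4).
Step 3: u_2 = a_2 − (-2/13)·u_0 − (-9/88)·u_1 = (19/11, 57/22, 57/22).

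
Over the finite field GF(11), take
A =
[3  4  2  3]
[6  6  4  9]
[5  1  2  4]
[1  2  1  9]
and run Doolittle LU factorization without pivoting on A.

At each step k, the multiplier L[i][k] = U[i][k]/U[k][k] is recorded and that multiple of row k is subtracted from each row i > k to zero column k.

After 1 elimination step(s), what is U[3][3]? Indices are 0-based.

U[3][3] = 8

[col 0] pivot 3
  R1 -= 2*R0 → (0, 9, 0, 3)  (L[1][0] := 2)
  R2 -= 9*R0 → (0, 9, 6, 10)  (L[2][0] := 9)
  R3 -= 4*R0 → (0, 8, 4, 8)  (L[3][0] := 4)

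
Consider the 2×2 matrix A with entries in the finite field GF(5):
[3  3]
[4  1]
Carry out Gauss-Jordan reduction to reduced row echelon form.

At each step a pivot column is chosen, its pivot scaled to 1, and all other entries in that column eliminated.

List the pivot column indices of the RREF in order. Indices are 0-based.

pivot columns: 0, 1

[1] R0 /= 3  ⇒  (1, 1)
     R1 -= 4·R0  ⇒  (0, 2)
[2] R1 /= 2  ⇒  (0, 1)
     R0 -= 1·R1  ⇒  (1, 0)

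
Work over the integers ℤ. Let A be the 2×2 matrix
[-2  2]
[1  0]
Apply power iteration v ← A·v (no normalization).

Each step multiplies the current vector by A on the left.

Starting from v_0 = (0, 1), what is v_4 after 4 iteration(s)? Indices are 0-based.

v_4 = (-32, 12)

v_0 = (0, 1).
v_1 = A·v_0 = (2, 0).
v_2 = A·v_1 = (-4, 2).
v_3 = A·v_2 = (12, -4).
v_4 = A·v_3 = (-32, 12).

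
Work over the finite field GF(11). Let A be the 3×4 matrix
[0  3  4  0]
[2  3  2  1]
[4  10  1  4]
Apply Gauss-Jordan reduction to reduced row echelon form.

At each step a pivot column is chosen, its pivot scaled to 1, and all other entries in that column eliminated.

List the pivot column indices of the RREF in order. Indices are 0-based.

[1] R0 <-> R1
[1] R0 /= 2  ⇒  (1, 7, 1, 6)
     R2 -= 4·R0  ⇒  (0, 4, 8, 2)
[2] R1 /= 3  ⇒  (0, 1, 5, 0)
     R0 -= 7·R1  ⇒  (1, 0, 10, 6)
     R2 -= 4·R1  ⇒  (0, 0, 10, 2)
[3] R2 /= 10  ⇒  (0, 0, 1, 9)
     R0 -= 10·R2  ⇒  (1, 0, 0, 4)
     R1 -= 5·R2  ⇒  (0, 1, 0, 10)

pivot columns: 0, 1, 2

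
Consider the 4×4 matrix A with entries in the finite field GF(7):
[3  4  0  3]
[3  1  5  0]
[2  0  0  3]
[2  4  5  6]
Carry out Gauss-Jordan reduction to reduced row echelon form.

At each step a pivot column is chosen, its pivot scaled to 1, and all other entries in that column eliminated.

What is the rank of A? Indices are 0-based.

pivot(0,0)=3: scale R0 → (1, 6, 0, 1)
  clear (1,0): R1 −= (3)R0 → (0, 4, 5, 4)
  clear (2,0): R2 −= (2)R0 → (0, 2, 0, 1)
  clear (3,0): R3 −= (2)R0 → (0, 6, 5, 4)
pivot(1,1)=4: scale R1 → (0, 1, 3, 1)
  clear (0,1): R0 −= (6)R1 → (1, 0, 3, 2)
  clear (2,1): R2 −= (2)R1 → (0, 0, 1, 6)
  clear (3,1): R3 −= (6)R1 → (0, 0, 1, 5)
pivot(2,2)=1: scale R2 → (0, 0, 1, 6)
  clear (0,2): R0 −= (3)R2 → (1, 0, 0, 5)
  clear (1,2): R1 −= (3)R2 → (0, 1, 0, 4)
  clear (3,2): R3 −= (1)R2 → (0, 0, 0, 6)
pivot(3,3)=6: scale R3 → (0, 0, 0, 1)
  clear (0,3): R0 −= (5)R3 → (1, 0, 0, 0)
  clear (1,3): R1 −= (4)R3 → (0, 1, 0, 0)
  clear (2,3): R2 −= (6)R3 → (0, 0, 1, 0)

rank = 4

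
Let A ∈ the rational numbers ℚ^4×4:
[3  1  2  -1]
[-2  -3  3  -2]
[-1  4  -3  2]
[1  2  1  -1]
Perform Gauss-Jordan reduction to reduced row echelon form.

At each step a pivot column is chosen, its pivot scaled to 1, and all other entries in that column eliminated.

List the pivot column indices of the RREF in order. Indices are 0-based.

pivot columns: 0, 1, 2, 3

pivot(0,0)=3: scale R0 → (1, 1/3, 2/3, -1/3)
  clear (1,0): R1 −= (-2)R0 → (0, -7/3, 13/3, -8/3)
  clear (2,0): R2 −= (-1)R0 → (0, 13/3, -7/3, 5/3)
  clear (3,0): R3 −= (1)R0 → (0, 5/3, 1/3, -2/3)
pivot(1,1)=-7/3: scale R1 → (0, 1, -13/7, 8/7)
  clear (0,1): R0 −= (1/3)R1 → (1, 0, 9/7, -5/7)
  clear (2,1): R2 −= (13/3)R1 → (0, 0, 40/7, -23/7)
  clear (3,1): R3 −= (5/3)R1 → (0, 0, 24/7, -18/7)
pivot(2,2)=40/7: scale R2 → (0, 0, 1, -23/40)
  clear (0,2): R0 −= (9/7)R2 → (1, 0, 0, 1/40)
  clear (1,2): R1 −= (-13/7)R2 → (0, 1, 0, 3/40)
  clear (3,2): R3 −= (24/7)R2 → (0, 0, 0, -3/5)
pivot(3,3)=-3/5: scale R3 → (0, 0, 0, 1)
  clear (0,3): R0 −= (1/40)R3 → (1, 0, 0, 0)
  clear (1,3): R1 −= (3/40)R3 → (0, 1, 0, 0)
  clear (2,3): R2 −= (-23/40)R3 → (0, 0, 1, 0)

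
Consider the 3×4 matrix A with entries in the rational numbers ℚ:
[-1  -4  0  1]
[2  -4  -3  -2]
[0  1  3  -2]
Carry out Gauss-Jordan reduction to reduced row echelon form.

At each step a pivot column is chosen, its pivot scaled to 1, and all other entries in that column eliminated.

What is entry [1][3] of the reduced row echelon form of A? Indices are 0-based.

M[1][3] = 2/11

pivot(0,0)=-1: scale R0 → (1, 4, 0, -1)
  clear (1,0): R1 −= (2)R0 → (0, -12, -3, 0)
pivot(1,1)=-12: scale R1 → (0, 1, 1/4, 0)
  clear (0,1): R0 −= (4)R1 → (1, 0, -1, -1)
  clear (2,1): R2 −= (1)R1 → (0, 0, 11/4, -2)
pivot(2,2)=11/4: scale R2 → (0, 0, 1, -8/11)
  clear (0,2): R0 −= (-1)R2 → (1, 0, 0, -19/11)
  clear (1,2): R1 −= (1/4)R2 → (0, 1, 0, 2/11)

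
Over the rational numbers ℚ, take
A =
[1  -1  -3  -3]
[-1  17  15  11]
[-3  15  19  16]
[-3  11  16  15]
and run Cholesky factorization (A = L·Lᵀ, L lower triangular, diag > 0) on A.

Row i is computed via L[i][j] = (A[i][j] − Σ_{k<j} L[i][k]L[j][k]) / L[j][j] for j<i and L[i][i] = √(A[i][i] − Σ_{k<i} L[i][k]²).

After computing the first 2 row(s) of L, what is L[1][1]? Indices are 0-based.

Step 1: L[0][0] = √(1) = 1.
  L[1][0] = (-1) / L[0][0] = -1.
Step 2: L[1][1] = √(16) = 4.

L[1][1] = 4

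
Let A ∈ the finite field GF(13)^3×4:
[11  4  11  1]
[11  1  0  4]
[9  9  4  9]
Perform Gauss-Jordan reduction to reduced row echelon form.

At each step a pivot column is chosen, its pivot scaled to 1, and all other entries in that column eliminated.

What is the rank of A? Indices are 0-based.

rank = 3

step 1: normalize row 0 (÷11) = (1, 11, 1, 6)
  row 1: subtract 11×row0 = (0, 10, 2, 3)
  row 2: subtract 9×row0 = (0, 1, 8, 7)
step 2: normalize row 1 (÷10) = (0, 1, 8, 12)
  row 0: subtract 11×row1 = (1, 0, 4, 4)
  row 2: subtract 1×row1 = (0, 0, 0, 8)
skip col 2 (zero from row 2)
step 3: normalize row 2 (÷8) = (0, 0, 0, 1)
  row 0: subtract 4×row2 = (1, 0, 4, 0)
  row 1: subtract 12×row2 = (0, 1, 8, 0)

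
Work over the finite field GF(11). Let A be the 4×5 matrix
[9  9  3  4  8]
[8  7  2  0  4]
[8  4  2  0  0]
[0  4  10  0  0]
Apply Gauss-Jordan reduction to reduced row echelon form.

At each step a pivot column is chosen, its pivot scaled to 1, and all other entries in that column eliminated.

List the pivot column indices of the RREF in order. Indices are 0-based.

[1] R0 /= 9  ⇒  (1, 1, 4, 9, 7)
     R1 -= 8·R0  ⇒  (0, 10, 3, 5, 3)
     R2 -= 8·R0  ⇒  (0, 7, 3, 5, 10)
[2] R1 /= 10  ⇒  (0, 1, 8, 6, 8)
     R0 -= 1·R1  ⇒  (1, 0, 7, 3, 10)
     R2 -= 7·R1  ⇒  (0, 0, 2, 7, 9)
     R3 -= 4·R1  ⇒  (0, 0, 0, 9, 1)
[3] R2 /= 2  ⇒  (0, 0, 1, 9, 10)
     R0 -= 7·R2  ⇒  (1, 0, 0, 6, 6)
     R1 -= 8·R2  ⇒  (0, 1, 0, 0, 5)
[4] R3 /= 9  ⇒  (0, 0, 0, 1, 5)
     R0 -= 6·R3  ⇒  (1, 0, 0, 0, 9)
     R2 -= 9·R3  ⇒  (0, 0, 1, 0, 9)

pivot columns: 0, 1, 2, 3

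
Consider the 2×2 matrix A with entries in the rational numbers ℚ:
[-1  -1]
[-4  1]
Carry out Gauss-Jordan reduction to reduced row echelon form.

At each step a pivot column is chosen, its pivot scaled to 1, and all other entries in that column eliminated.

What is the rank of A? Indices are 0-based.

[1] R0 /= -1  ⇒  (1, 1)
     R1 -= -4·R0  ⇒  (0, 5)
[2] R1 /= 5  ⇒  (0, 1)
     R0 -= 1·R1  ⇒  (1, 0)

rank = 2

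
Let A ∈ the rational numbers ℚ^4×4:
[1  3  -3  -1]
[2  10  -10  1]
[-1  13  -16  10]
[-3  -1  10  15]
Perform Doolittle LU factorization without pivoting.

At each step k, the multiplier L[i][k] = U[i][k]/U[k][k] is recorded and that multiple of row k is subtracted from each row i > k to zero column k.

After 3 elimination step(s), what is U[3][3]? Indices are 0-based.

Step 1: pivot at (0,0) is 1.
  row1 ← row1 − (2)·row0  ⇒  L[1][0]=2, U row1=(0, 4, -4, 3)
  row2 ← row2 − (-1)·row0  ⇒  L[2][0]=-1, U row2=(0, 16, -19, 9)
  row3 ← row3 − (-3)·row0  ⇒  L[3][0]=-3, U row3=(0, 8, 1, 12)
Step 2: pivot at (1,1) is 4.
  row2 ← row2 − (4)·row1  ⇒  L[2][1]=4, U row2=(0, 0, -3, -3)
  row3 ← row3 − (2)·row1  ⇒  L[3][1]=2, U row3=(0, 0, 9, 6)
Step 3: pivot at (2,2) is -3.
  row3 ← row3 − (-3)·row2  ⇒  L[3][2]=-3, U row3=(0, 0, 0, -3)

U[3][3] = -3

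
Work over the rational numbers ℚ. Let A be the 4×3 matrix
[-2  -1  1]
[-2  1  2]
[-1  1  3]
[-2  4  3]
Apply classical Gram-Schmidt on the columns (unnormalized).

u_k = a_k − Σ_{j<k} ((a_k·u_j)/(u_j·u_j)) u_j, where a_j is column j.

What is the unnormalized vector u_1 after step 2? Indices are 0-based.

u_1 = (-31/13, -5/13, 4/13, 34/13)

Step 1: u_0 = a_0 = (-2, -2, -1, -2).
Step 2: u_1 = a_1 − (-9/13)·u_0 = (-31/13, -5/13, 4/13, 34/13).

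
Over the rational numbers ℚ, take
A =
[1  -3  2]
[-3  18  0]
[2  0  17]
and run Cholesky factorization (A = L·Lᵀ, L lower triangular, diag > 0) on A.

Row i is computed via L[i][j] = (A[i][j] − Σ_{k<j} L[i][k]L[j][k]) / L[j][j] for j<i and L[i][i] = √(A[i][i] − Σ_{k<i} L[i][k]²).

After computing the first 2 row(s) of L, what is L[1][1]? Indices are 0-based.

Step 1: L[0][0] = √(1) = 1.
  L[1][0] = (-3) / L[0][0] = -3.
Step 2: L[1][1] = √(9) = 3.

L[1][1] = 3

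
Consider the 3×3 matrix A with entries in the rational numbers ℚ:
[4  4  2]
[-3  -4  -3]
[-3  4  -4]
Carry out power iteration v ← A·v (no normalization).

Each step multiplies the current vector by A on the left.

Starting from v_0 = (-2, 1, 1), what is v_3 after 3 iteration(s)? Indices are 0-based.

v_3 = (-76, 98, 56)

v_0 = (-2, 1, 1).
v_1 = A·v_0 = (-2, -1, 6).
v_2 = A·v_1 = (0, -8, -22).
v_3 = A·v_2 = (-76, 98, 56).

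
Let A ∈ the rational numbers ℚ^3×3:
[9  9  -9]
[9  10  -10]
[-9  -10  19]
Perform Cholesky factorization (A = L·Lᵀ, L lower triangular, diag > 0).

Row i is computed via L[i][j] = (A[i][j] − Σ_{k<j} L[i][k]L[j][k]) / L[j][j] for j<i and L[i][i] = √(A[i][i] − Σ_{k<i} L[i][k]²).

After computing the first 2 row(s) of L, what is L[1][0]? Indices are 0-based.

Step 1: L[0][0] = √(9) = 3.
  L[1][0] = (9) / L[0][0] = 3.
Step 2: L[1][1] = √(1) = 1.

L[1][0] = 3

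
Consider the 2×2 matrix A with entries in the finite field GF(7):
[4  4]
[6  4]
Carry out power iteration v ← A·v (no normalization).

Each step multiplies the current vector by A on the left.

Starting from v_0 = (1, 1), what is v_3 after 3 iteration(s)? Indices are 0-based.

v_3 = (3, 0)

v_0 = (1, 1).
v_1 = A·v_0 = (1, 3).
v_2 = A·v_1 = (2, 4).
v_3 = A·v_2 = (3, 0).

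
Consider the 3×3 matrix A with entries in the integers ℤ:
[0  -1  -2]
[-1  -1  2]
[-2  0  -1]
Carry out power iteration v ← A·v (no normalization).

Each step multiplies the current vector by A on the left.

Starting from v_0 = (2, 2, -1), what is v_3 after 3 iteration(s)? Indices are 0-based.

v_3 = (-6, -6, -27)

v_0 = (2, 2, -1).
v_1 = A·v_0 = (0, -6, -3).
v_2 = A·v_1 = (12, 0, 3).
v_3 = A·v_2 = (-6, -6, -27).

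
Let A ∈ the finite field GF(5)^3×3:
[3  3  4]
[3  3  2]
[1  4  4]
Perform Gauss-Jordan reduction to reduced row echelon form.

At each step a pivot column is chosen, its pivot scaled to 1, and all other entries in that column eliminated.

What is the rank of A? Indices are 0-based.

rank = 3

[1] R0 /= 3  ⇒  (1, 1, 3)
     R1 -= 3·R0  ⇒  (0, 0, 3)
     R2 -= 1·R0  ⇒  (0, 3, 1)
[2] R1 <-> R2
[2] R1 /= 3  ⇒  (0, 1, 2)
     R0 -= 1·R1  ⇒  (1, 0, 1)
[3] R2 /= 3  ⇒  (0, 0, 1)
     R0 -= 1·R2  ⇒  (1, 0, 0)
     R1 -= 2·R2  ⇒  (0, 1, 0)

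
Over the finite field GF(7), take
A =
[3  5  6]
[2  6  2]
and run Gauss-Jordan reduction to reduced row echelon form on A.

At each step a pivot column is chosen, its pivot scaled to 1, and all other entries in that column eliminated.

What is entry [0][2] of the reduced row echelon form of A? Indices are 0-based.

step 1: normalize row 0 (÷3) = (1, 4, 2)
  row 1: subtract 2×row0 = (0, 5, 5)
step 2: normalize row 1 (÷5) = (0, 1, 1)
  row 0: subtract 4×row1 = (1, 0, 5)

M[0][2] = 5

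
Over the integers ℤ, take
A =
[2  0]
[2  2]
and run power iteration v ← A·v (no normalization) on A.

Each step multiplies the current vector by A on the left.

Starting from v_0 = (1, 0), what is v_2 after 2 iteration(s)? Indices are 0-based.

v_0 = (1, 0).
v_1 = A·v_0 = (2, 2).
v_2 = A·v_1 = (4, 8).

v_2 = (4, 8)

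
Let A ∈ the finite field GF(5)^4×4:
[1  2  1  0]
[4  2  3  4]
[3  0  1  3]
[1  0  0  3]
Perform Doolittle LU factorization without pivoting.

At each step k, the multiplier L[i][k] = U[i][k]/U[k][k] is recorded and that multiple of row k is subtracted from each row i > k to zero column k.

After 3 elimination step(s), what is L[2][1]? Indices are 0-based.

Step 1: pivot at (0,0) is 1.
  row1 ← row1 − (4)·row0  ⇒  L[1][0]=4, U row1=(0, 4, 4, 4)
  row2 ← row2 − (3)·row0  ⇒  L[2][0]=3, U row2=(0, 4, 3, 3)
  row3 ← row3 − (1)·row0  ⇒  L[3][0]=1, U row3=(0, 3, 4, 3)
Step 2: pivot at (1,1) is 4.
  row2 ← row2 − (1)·row1  ⇒  L[2][1]=1, U row2=(0, 0, 4, 4)
  row3 ← row3 − (2)·row1  ⇒  L[3][1]=2, U row3=(0, 0, 1, 0)
Step 3: pivot at (2,2) is 4.
  row3 ← row3 − (4)·row2  ⇒  L[3][2]=4, U row3=(0, 0, 0, 4)

L[2][1] = 1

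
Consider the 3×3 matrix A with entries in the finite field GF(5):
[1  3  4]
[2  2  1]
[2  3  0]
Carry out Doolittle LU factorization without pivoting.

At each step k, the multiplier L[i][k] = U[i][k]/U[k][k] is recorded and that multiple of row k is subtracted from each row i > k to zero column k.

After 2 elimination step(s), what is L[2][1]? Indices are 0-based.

k=0: U[0][0]=1
  eliminate (1,0): mult=2, new row 1: (0, 1, 3); set L[1][0]=2
  eliminate (2,0): mult=2, new row 2: (0, 2, 2); set L[2][0]=2
k=1: U[1][1]=1
  eliminate (2,1): mult=2, new row 2: (0, 0, 1); set L[2][1]=2

L[2][1] = 2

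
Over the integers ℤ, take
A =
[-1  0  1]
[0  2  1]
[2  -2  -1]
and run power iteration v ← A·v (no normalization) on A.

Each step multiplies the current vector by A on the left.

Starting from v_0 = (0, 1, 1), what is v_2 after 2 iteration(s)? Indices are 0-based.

v_2 = (-4, 3, -1)

v_0 = (0, 1, 1).
v_1 = A·v_0 = (1, 3, -3).
v_2 = A·v_1 = (-4, 3, -1).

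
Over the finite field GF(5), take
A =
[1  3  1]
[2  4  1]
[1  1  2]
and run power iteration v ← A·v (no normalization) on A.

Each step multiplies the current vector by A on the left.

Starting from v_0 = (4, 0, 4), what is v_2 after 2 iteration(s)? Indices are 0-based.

v_0 = (4, 0, 4).
v_1 = A·v_0 = (3, 2, 2).
v_2 = A·v_1 = (1, 1, 4).

v_2 = (1, 1, 4)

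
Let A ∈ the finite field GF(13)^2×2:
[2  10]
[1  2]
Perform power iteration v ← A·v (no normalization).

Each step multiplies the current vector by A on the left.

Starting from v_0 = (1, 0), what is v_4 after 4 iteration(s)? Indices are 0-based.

v_0 = (1, 0).
v_1 = A·v_0 = (2, 1).
v_2 = A·v_1 = (1, 4).
v_3 = A·v_2 = (3, 9).
v_4 = A·v_3 = (5, 8).

v_4 = (5, 8)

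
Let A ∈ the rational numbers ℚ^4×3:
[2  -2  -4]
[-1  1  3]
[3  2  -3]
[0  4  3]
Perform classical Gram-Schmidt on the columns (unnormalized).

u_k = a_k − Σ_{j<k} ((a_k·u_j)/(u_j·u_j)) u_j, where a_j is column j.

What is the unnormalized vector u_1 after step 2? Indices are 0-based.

Step 1: u_0 = a_0 = (2, -1, 3, 0).
Step 2: u_1 = a_1 − (1/14)·u_0 = (-15/7, 15/14, 25/14, 4).

u_1 = (-15/7, 15/14, 25/14, 4)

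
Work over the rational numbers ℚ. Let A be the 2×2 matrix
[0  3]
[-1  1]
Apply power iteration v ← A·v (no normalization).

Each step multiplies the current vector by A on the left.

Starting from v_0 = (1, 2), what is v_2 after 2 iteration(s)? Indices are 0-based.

v_2 = (3, -5)

v_0 = (1, 2).
v_1 = A·v_0 = (6, 1).
v_2 = A·v_1 = (3, -5).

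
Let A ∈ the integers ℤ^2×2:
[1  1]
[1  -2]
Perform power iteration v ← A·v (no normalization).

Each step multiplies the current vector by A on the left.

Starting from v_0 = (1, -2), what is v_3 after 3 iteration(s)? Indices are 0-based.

v_0 = (1, -2).
v_1 = A·v_0 = (-1, 5).
v_2 = A·v_1 = (4, -11).
v_3 = A·v_2 = (-7, 26).

v_3 = (-7, 26)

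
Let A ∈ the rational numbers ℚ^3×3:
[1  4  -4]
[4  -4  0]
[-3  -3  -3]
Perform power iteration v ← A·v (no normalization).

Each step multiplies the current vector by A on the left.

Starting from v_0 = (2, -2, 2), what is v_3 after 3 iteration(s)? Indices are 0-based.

v_3 = (-454, 776, 102)

v_0 = (2, -2, 2).
v_1 = A·v_0 = (-14, 16, -6).
v_2 = A·v_1 = (74, -120, 12).
v_3 = A·v_2 = (-454, 776, 102).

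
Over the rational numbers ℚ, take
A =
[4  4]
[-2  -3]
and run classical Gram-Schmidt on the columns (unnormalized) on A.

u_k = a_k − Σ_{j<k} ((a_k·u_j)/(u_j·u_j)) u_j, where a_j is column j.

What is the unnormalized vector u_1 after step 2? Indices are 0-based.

Step 1: u_0 = a_0 = (4, -2).
Step 2: u_1 = a_1 − (11/10)·u_0 = (-2/5, -4/5).

u_1 = (-2/5, -4/5)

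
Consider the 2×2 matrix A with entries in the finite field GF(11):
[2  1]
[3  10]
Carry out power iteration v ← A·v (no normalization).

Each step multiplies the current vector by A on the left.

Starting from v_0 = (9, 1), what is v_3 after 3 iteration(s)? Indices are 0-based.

v_3 = (5, 7)

v_0 = (9, 1).
v_1 = A·v_0 = (8, 4).
v_2 = A·v_1 = (9, 9).
v_3 = A·v_2 = (5, 7).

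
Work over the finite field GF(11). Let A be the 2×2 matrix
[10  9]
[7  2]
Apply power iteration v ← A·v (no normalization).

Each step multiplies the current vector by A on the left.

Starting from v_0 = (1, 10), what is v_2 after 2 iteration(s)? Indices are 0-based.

v_2 = (0, 6)

v_0 = (1, 10).
v_1 = A·v_0 = (1, 5).
v_2 = A·v_1 = (0, 6).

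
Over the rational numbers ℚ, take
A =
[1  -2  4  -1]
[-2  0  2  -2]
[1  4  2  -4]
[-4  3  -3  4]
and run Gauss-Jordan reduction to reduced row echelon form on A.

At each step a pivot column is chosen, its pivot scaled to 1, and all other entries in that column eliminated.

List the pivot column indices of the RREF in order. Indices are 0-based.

step 1: normalize row 0 (÷1) = (1, -2, 4, -1)
  row 1: subtract -2×row0 = (0, -4, 10, -4)
  row 2: subtract 1×row0 = (0, 6, -2, -3)
  row 3: subtract -4×row0 = (0, -5, 13, 0)
step 2: normalize row 1 (÷-4) = (0, 1, -5/2, 1)
  row 0: subtract -2×row1 = (1, 0, -1, 1)
  row 2: subtract 6×row1 = (0, 0, 13, -9)
  row 3: subtract -5×row1 = (0, 0, 1/2, 5)
step 3: normalize row 2 (÷13) = (0, 0, 1, -9/13)
  row 0: subtract -1×row2 = (1, 0, 0, 4/13)
  row 1: subtract -5/2×row2 = (0, 1, 0, -19/26)
  row 3: subtract 1/2×row2 = (0, 0, 0, 139/26)
step 4: normalize row 3 (÷139/26) = (0, 0, 0, 1)
  row 0: subtract 4/13×row3 = (1, 0, 0, 0)
  row 1: subtract -19/26×row3 = (0, 1, 0, 0)
  row 2: subtract -9/13×row3 = (0, 0, 1, 0)

pivot columns: 0, 1, 2, 3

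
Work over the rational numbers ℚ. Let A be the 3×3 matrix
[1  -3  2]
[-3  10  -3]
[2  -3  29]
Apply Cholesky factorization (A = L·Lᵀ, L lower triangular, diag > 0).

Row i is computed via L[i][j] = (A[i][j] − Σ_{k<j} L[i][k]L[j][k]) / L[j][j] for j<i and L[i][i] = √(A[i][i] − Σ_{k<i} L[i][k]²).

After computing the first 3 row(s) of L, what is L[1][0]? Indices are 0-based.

Step 1: L[0][0] = √(1) = 1.
  L[1][0] = (-3) / L[0][0] = -3.
Step 2: L[1][1] = √(1) = 1.
  L[2][0] = (2) / L[0][0] = 2.
  L[2][1] = (3) / L[1][1] = 3.
Step 3: L[2][2] = √(16) = 4.

L[1][0] = -3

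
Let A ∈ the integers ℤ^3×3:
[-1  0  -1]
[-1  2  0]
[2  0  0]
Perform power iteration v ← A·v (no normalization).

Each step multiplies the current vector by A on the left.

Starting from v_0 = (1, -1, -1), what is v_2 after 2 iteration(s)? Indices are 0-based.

v_0 = (1, -1, -1).
v_1 = A·v_0 = (0, -3, 2).
v_2 = A·v_1 = (-2, -6, 0).

v_2 = (-2, -6, 0)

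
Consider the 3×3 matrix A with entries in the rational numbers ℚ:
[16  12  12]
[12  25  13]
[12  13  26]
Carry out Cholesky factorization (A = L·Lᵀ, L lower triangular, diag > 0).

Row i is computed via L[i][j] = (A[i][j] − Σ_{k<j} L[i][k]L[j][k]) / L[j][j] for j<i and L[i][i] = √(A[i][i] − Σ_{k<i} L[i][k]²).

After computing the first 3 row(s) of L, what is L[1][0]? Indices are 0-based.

L[1][0] = 3

Step 1: L[0][0] = √(16) = 4.
  L[1][0] = (12) / L[0][0] = 3.
Step 2: L[1][1] = √(16) = 4.
  L[2][0] = (12) / L[0][0] = 3.
  L[2][1] = (4) / L[1][1] = 1.
Step 3: L[2][2] = √(16) = 4.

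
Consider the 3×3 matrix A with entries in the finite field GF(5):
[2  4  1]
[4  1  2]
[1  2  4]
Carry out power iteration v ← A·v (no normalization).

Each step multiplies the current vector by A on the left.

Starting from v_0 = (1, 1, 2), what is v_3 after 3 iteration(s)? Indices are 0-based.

v_3 = (3, 0, 4)

v_0 = (1, 1, 2).
v_1 = A·v_0 = (3, 4, 1).
v_2 = A·v_1 = (3, 3, 0).
v_3 = A·v_2 = (3, 0, 4).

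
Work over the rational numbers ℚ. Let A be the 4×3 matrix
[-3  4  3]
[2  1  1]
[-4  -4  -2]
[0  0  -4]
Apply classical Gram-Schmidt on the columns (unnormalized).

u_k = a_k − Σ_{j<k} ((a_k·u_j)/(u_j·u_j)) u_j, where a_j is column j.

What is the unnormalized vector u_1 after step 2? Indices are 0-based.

u_1 = (134/29, 17/29, -92/29, 0)

Step 1: u_0 = a_0 = (-3, 2, -4, 0).
Step 2: u_1 = a_1 − (6/29)·u_0 = (134/29, 17/29, -92/29, 0).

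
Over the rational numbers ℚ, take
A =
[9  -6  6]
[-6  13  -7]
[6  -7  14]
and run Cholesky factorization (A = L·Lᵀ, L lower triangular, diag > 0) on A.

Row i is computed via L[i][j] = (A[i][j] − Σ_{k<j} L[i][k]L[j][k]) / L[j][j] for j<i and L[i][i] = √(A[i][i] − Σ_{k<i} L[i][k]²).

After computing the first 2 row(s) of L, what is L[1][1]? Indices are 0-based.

L[1][1] = 3

Step 1: L[0][0] = √(9) = 3.
  L[1][0] = (-6) / L[0][0] = -2.
Step 2: L[1][1] = √(9) = 3.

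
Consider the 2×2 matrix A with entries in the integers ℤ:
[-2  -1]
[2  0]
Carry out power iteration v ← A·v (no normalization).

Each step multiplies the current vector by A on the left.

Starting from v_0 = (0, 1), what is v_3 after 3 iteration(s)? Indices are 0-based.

v_3 = (-2, 4)

v_0 = (0, 1).
v_1 = A·v_0 = (-1, 0).
v_2 = A·v_1 = (2, -2).
v_3 = A·v_2 = (-2, 4).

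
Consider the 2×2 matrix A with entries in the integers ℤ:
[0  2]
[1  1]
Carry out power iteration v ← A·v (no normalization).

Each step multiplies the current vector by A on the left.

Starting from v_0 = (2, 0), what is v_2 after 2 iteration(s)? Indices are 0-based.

v_0 = (2, 0).
v_1 = A·v_0 = (0, 2).
v_2 = A·v_1 = (4, 2).

v_2 = (4, 2)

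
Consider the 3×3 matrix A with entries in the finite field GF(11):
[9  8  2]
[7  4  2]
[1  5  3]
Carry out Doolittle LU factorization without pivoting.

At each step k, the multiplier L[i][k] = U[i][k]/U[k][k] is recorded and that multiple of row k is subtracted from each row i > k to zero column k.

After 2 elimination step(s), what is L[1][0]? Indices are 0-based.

L[1][0] = 2

Step 1: pivot at (0,0) is 9.
  row1 ← row1 − (2)·row0  ⇒  L[1][0]=2, U row1=(0, 10, 9)
  row2 ← row2 − (5)·row0  ⇒  L[2][0]=5, U row2=(0, 9, 4)
Step 2: pivot at (1,1) is 10.
  row2 ← row2 − (2)·row1  ⇒  L[2][1]=2, U row2=(0, 0, 8)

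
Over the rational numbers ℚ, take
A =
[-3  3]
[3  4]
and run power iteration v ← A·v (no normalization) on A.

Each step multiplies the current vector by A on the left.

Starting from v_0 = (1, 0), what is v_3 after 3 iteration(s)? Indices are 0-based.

v_3 = (-45, 66)

v_0 = (1, 0).
v_1 = A·v_0 = (-3, 3).
v_2 = A·v_1 = (18, 3).
v_3 = A·v_2 = (-45, 66).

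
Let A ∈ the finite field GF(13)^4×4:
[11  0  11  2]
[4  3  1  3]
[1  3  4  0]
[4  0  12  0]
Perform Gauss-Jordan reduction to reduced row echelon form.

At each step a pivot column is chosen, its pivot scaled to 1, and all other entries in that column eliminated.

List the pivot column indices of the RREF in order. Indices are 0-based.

pivot columns: 0, 1, 2, 3

step 1: normalize row 0 (÷11) = (1, 0, 1, 12)
  row 1: subtract 4×row0 = (0, 3, 10, 7)
  row 2: subtract 1×row0 = (0, 3, 3, 1)
  row 3: subtract 4×row0 = (0, 0, 8, 4)
step 2: normalize row 1 (÷3) = (0, 1, 12, 11)
  row 2: subtract 3×row1 = (0, 0, 6, 7)
step 3: normalize row 2 (÷6) = (0, 0, 1, 12)
  row 0: subtract 1×row2 = (1, 0, 0, 0)
  row 1: subtract 12×row2 = (0, 1, 0, 10)
  row 3: subtract 8×row2 = (0, 0, 0, 12)
step 4: normalize row 3 (÷12) = (0, 0, 0, 1)
  row 1: subtract 10×row3 = (0, 1, 0, 0)
  row 2: subtract 12×row3 = (0, 0, 1, 0)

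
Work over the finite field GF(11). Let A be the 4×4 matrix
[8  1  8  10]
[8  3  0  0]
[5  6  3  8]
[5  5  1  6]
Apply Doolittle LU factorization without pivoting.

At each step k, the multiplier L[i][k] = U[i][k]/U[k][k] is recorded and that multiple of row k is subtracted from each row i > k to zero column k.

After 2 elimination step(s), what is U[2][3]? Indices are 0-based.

[col 0] pivot 8
  R1 -= 1*R0 → (0, 2, 3, 1)  (L[1][0] := 1)
  R2 -= 2*R0 → (0, 4, 9, 10)  (L[2][0] := 2)
  R3 -= 2*R0 → (0, 3, 7, 8)  (L[3][0] := 2)
[col 1] pivot 2
  R2 -= 2*R1 → (0, 0, 3, 8)  (L[2][1] := 2)
  R3 -= 7*R1 → (0, 0, 8, 1)  (L[3][1] := 7)

U[2][3] = 8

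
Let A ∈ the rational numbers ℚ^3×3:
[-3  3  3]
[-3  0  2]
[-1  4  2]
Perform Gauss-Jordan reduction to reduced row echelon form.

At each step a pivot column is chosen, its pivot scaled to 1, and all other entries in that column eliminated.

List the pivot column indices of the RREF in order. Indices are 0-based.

pivot(0,0)=-3: scale R0 → (1, -1, -1)
  clear (1,0): R1 −= (-3)R0 → (0, -3, -1)
  clear (2,0): R2 −= (-1)R0 → (0, 3, 1)
pivot(1,1)=-3: scale R1 → (0, 1, 1/3)
  clear (0,1): R0 −= (-1)R1 → (1, 0, -2/3)
  clear (2,1): R2 −= (3)R1 → (0, 0, 0)
col 2: no nonzero at/below row 2; advance.

pivot columns: 0, 1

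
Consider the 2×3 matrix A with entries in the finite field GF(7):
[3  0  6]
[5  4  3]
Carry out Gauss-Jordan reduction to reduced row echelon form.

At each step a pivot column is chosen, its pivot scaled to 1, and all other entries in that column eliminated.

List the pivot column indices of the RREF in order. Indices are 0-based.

pivot columns: 0, 1

step 1: normalize row 0 (÷3) = (1, 0, 2)
  row 1: subtract 5×row0 = (0, 4, 0)
step 2: normalize row 1 (÷4) = (0, 1, 0)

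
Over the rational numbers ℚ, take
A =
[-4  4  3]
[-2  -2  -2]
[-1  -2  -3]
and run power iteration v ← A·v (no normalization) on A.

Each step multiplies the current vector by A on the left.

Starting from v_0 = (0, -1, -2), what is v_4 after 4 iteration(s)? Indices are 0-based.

v_4 = (1434, 1128, 660)

v_0 = (0, -1, -2).
v_1 = A·v_0 = (-10, 6, 8).
v_2 = A·v_1 = (88, -8, -26).
v_3 = A·v_2 = (-462, -108, 6).
v_4 = A·v_3 = (1434, 1128, 660).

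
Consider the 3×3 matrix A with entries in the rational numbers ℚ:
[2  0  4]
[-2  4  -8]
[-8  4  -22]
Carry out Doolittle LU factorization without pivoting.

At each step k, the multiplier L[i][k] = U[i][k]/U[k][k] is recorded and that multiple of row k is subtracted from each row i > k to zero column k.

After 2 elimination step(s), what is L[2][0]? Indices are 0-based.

Step 1: pivot at (0,0) is 2.
  row1 ← row1 − (-1)·row0  ⇒  L[1][0]=-1, U row1=(0, 4, -4)
  row2 ← row2 − (-4)·row0  ⇒  L[2][0]=-4, U row2=(0, 4, -6)
Step 2: pivot at (1,1) is 4.
  row2 ← row2 − (1)·row1  ⇒  L[2][1]=1, U row2=(0, 0, -2)

L[2][0] = -4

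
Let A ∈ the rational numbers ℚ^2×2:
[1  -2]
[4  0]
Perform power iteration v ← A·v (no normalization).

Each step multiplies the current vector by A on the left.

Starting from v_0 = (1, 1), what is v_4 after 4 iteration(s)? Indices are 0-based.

v_0 = (1, 1).
v_1 = A·v_0 = (-1, 4).
v_2 = A·v_1 = (-9, -4).
v_3 = A·v_2 = (-1, -36).
v_4 = A·v_3 = (71, -4).

v_4 = (71, -4)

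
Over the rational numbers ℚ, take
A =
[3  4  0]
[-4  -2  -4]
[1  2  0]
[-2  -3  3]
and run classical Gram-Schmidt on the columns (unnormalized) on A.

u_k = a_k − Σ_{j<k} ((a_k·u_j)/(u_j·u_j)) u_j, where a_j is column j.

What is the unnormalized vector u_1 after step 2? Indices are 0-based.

u_1 = (6/5, 26/15, 16/15, -17/15)

Step 1: u_0 = a_0 = (3, -4, 1, -2).
Step 2: u_1 = a_1 − (14/15)·u_0 = (6/5, 26/15, 16/15, -17/15).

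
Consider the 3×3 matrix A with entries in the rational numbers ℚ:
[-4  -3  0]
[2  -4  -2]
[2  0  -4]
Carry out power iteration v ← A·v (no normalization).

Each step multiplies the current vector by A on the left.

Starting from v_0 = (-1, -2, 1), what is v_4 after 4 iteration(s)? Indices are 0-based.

v_0 = (-1, -2, 1).
v_1 = A·v_0 = (10, 4, -6).
v_2 = A·v_1 = (-52, 16, 44).
v_3 = A·v_2 = (160, -256, -280).
v_4 = A·v_3 = (128, 1904, 1440).

v_4 = (128, 1904, 1440)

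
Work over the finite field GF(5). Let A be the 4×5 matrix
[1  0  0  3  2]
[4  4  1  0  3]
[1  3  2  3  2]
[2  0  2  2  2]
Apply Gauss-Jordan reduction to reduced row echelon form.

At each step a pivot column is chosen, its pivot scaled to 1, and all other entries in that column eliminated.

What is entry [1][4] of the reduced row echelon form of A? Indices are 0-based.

pivot(0,0)=1: scale R0 → (1, 0, 0, 3, 2)
  clear (1,0): R1 −= (4)R0 → (0, 4, 1, 3, 0)
  clear (2,0): R2 −= (1)R0 → (0, 3, 2, 0, 0)
  clear (3,0): R3 −= (2)R0 → (0, 0, 2, 1, 3)
pivot(1,1)=4: scale R1 → (0, 1, 4, 2, 0)
  clear (2,1): R2 −= (3)R1 → (0, 0, 0, 4, 0)
pivot(2,2): swap R2↔R3
pivot(2,2)=2: scale R2 → (0, 0, 1, 3, 4)
  clear (1,2): R1 −= (4)R2 → (0, 1, 0, 0, 4)
pivot(3,3)=4: scale R3 → (0, 0, 0, 1, 0)
  clear (0,3): R0 −= (3)R3 → (1, 0, 0, 0, 2)
  clear (2,3): R2 −= (3)R3 → (0, 0, 1, 0, 4)

M[1][4] = 4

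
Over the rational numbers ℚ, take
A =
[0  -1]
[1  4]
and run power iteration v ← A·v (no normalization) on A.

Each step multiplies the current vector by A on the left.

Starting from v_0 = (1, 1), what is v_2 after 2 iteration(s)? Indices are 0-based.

v_0 = (1, 1).
v_1 = A·v_0 = (-1, 5).
v_2 = A·v_1 = (-5, 19).

v_2 = (-5, 19)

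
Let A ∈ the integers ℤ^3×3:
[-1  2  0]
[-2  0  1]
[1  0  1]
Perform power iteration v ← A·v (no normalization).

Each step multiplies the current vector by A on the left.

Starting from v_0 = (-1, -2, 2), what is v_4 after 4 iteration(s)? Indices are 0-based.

v_0 = (-1, -2, 2).
v_1 = A·v_0 = (-3, 4, 1).
v_2 = A·v_1 = (11, 7, -2).
v_3 = A·v_2 = (3, -24, 9).
v_4 = A·v_3 = (-51, 3, 12).

v_4 = (-51, 3, 12)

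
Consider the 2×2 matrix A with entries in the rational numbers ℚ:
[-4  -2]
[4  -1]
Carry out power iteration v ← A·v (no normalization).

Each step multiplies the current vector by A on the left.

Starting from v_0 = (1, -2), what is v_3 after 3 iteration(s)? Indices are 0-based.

v_3 = (60, -42)

v_0 = (1, -2).
v_1 = A·v_0 = (0, 6).
v_2 = A·v_1 = (-12, -6).
v_3 = A·v_2 = (60, -42).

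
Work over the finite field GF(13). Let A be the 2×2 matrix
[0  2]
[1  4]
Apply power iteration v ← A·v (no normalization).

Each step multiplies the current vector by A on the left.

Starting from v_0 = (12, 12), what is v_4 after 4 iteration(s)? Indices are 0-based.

v_4 = (12, 6)

v_0 = (12, 12).
v_1 = A·v_0 = (11, 8).
v_2 = A·v_1 = (3, 4).
v_3 = A·v_2 = (8, 6).
v_4 = A·v_3 = (12, 6).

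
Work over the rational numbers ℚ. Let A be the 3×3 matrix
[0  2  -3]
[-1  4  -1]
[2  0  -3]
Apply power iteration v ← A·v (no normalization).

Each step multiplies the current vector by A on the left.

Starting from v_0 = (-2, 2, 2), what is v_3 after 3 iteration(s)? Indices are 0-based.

v_0 = (-2, 2, 2).
v_1 = A·v_0 = (-2, 8, -10).
v_2 = A·v_1 = (46, 44, 26).
v_3 = A·v_2 = (10, 104, 14).

v_3 = (10, 104, 14)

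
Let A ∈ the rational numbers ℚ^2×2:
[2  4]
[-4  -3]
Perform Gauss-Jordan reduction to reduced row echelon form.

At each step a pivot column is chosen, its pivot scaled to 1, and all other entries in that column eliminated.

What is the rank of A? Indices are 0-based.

step 1: normalize row 0 (÷2) = (1, 2)
  row 1: subtract -4×row0 = (0, 5)
step 2: normalize row 1 (÷5) = (0, 1)
  row 0: subtract 2×row1 = (1, 0)

rank = 2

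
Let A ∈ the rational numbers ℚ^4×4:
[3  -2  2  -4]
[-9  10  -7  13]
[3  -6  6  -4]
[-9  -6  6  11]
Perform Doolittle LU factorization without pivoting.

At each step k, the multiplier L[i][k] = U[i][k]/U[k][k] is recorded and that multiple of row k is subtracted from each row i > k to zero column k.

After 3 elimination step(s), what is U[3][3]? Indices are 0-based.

k=0: U[0][0]=3
  eliminate (1,0): mult=-3, new row 1: (0, 4, -1, 1); set L[1][0]=-3
  eliminate (2,0): mult=1, new row 2: (0, -4, 4, 0); set L[2][0]=1
  eliminate (3,0): mult=-3, new row 3: (0, -12, 12, -1); set L[3][0]=-3
k=1: U[1][1]=4
  eliminate (2,1): mult=-1, new row 2: (0, 0, 3, 1); set L[2][1]=-1
  eliminate (3,1): mult=-3, new row 3: (0, 0, 9, 2); set L[3][1]=-3
k=2: U[2][2]=3
  eliminate (3,2): mult=3, new row 3: (0, 0, 0, -1); set L[3][2]=3

U[3][3] = -1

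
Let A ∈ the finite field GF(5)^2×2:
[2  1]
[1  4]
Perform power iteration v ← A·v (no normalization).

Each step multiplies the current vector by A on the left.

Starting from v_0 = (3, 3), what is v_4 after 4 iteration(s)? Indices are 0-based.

v_4 = (4, 1)

v_0 = (3, 3).
v_1 = A·v_0 = (4, 0).
v_2 = A·v_1 = (3, 4).
v_3 = A·v_2 = (0, 4).
v_4 = A·v_3 = (4, 1).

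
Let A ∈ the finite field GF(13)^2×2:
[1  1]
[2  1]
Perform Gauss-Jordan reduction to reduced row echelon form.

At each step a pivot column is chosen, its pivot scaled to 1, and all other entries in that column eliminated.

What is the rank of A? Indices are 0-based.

step 1: normalize row 0 (÷1) = (1, 1)
  row 1: subtract 2×row0 = (0, 12)
step 2: normalize row 1 (÷12) = (0, 1)
  row 0: subtract 1×row1 = (1, 0)

rank = 2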